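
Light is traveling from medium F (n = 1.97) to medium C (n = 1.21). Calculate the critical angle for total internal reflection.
θc = arcsin(n₂/n₁) = 37.89°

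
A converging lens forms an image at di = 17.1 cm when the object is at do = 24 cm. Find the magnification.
M = −di/do = -0.7125 (inverted image)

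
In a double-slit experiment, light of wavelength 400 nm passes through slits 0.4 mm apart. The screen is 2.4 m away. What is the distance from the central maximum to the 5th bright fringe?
y = mλL/d = 12 mm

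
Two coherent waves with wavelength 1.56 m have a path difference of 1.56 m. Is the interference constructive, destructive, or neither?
constructive — path difference = 1λ, a whole number of wavelengths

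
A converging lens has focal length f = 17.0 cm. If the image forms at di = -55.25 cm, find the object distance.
1/do = 1/f − 1/di → do = 13 cm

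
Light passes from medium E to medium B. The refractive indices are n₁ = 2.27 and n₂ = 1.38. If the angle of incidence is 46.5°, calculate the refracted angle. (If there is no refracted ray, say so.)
sin θ₂ = (n₁/n₂)·sin θ₁ = 1.193 > 1, so there is no refracted ray — the light undergoes total internal reflection.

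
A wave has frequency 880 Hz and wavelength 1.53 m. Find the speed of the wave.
v = fλ = 1346 m/s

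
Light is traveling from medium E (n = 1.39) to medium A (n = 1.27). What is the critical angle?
θc = arcsin(n₂/n₁) = 66.02°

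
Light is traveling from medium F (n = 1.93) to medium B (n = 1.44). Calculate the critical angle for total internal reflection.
θc = arcsin(n₂/n₁) = 48.25°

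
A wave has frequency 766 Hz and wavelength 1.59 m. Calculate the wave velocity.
v = fλ = 1218 m/s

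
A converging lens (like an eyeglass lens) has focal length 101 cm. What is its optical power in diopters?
P = 1/f = 0.9901 D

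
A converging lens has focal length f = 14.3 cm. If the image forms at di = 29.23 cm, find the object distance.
1/do = 1/f − 1/di → do = 28 cm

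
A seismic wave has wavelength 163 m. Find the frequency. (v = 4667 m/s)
f = v/λ = 28.63 Hz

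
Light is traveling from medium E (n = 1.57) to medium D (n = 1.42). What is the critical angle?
θc = arcsin(n₂/n₁) = 64.75°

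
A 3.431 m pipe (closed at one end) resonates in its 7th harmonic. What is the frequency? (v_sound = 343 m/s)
fₙ = nv/(4L) = 174.9 Hz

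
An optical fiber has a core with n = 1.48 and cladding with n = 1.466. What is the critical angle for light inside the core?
θc = arcsin(n_cladding/n_core) = 82.11°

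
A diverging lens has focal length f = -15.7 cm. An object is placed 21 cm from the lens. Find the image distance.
1/di = 1/f − 1/do → di = -8.984 cm (virtual image)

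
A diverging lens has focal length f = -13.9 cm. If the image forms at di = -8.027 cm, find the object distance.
1/do = 1/f − 1/di → do = 19 cm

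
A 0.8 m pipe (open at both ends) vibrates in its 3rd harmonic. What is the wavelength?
λₙ = 2L/n = 0.5333 m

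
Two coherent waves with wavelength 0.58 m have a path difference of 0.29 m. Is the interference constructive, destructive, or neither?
destructive — path difference = 0.5λ, an odd multiple of λ/2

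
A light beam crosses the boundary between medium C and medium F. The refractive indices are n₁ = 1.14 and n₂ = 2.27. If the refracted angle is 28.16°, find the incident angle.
sin θ₁ = (n₂/n₁)·sin θ₂ → θ₁ = 70.01°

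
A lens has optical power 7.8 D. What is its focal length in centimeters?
f = 1/P = 12.82 cm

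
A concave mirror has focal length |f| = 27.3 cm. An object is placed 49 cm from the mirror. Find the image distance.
f = +27.3 cm (concave); 1/di = 1/f − 1/do → di = 61.65 cm (real image, in front of mirror)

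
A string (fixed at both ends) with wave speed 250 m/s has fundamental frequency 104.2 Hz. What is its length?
L = v/(2f₁) = 1.2 m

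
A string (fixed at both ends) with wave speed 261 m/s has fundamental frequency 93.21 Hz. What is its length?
L = v/(2f₁) = 1.4 m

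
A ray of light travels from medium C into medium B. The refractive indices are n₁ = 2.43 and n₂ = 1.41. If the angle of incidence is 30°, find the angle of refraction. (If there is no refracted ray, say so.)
sin θ₂ = (n₁/n₂)·sin θ₁ = 0.8617 → θ₂ = 59.51°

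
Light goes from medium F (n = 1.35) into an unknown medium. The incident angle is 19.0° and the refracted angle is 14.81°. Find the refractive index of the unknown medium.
n₂ = n₁·sin θ₁ / sin θ₂ = 1.719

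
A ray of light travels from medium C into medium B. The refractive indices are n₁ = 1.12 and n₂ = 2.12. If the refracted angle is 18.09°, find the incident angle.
sin θ₁ = (n₂/n₁)·sin θ₂ → θ₁ = 36°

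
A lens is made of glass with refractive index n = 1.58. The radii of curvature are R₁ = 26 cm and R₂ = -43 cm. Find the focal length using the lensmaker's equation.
1/f = (n − 1)(1/R₁ − 1/R₂) → f = 27.94 cm (converging lens)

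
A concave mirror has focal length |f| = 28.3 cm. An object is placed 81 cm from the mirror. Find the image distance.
f = +28.3 cm (concave); 1/di = 1/f − 1/do → di = 43.5 cm (real image, in front of mirror)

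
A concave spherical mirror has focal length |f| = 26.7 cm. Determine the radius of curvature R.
R = 2|f| = 53.4 cm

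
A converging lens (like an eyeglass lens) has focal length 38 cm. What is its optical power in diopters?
P = 1/f = 2.632 D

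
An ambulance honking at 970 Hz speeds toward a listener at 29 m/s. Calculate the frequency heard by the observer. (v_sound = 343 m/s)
f_obs = f·v/(v − v_s) = 1060 Hz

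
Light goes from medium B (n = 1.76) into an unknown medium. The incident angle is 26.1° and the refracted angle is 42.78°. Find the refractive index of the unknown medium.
n₂ = n₁·sin θ₁ / sin θ₂ = 1.14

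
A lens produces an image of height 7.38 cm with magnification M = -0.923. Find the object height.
ho = |hi|/|M| = 7.996 cm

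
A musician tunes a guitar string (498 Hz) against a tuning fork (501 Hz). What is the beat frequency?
3 Hz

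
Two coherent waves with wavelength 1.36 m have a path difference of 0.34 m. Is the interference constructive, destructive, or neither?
neither (partial) — path difference = 0.25λ, neither a whole number of wavelengths nor an odd multiple of λ/2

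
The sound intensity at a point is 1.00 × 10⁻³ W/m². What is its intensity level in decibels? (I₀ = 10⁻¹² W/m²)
β = 10·log₁₀(I/I₀) = 90 dB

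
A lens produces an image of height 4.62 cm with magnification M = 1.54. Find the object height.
ho = |hi|/|M| = 3 cm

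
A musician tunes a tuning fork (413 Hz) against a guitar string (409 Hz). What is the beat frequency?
4 Hz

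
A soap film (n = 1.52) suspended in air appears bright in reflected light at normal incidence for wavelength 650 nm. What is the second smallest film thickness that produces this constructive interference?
2nt = (m − ½)λ with m = 2 → t = (m − ½)λ/(2n) = 320.7 nm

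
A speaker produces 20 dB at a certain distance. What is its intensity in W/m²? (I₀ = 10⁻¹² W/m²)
I = I₀·10^(β/10) = 1.00 × 10⁻¹⁰ W/m²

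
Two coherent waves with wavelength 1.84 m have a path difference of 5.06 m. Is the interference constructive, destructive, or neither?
neither (partial) — path difference = 2.75λ, neither a whole number of wavelengths nor an odd multiple of λ/2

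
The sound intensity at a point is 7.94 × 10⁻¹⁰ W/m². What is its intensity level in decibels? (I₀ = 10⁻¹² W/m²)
β = 10·log₁₀(I/I₀) = 29 dB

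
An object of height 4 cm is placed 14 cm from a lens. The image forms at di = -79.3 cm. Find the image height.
hi = (-di/do) × ho = 22.66 cm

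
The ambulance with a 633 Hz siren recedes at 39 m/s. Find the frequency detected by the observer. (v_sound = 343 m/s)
f_obs = f·v/(v + v_s) = 568.4 Hz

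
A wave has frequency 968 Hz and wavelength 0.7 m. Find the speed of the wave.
v = fλ = 677.6 m/s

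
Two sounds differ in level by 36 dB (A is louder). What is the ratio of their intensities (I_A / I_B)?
I_A/I_B = 10^(Δβ/10) = 3981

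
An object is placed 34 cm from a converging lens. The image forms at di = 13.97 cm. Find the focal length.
1/f = 1/do + 1/di → f = 9.902 cm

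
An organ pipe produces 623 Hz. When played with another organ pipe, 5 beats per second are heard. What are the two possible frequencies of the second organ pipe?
f₂ = 623 ± 5 Hz → 628 Hz or 618 Hz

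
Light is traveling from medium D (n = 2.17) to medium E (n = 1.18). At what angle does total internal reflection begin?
θc = arcsin(n₂/n₁) = 32.94°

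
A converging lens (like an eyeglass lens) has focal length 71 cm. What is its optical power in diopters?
P = 1/f = 1.408 D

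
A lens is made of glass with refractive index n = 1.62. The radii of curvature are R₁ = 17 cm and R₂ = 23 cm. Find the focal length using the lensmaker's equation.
1/f = (n − 1)(1/R₁ − 1/R₂) → f = 105.1 cm (converging lens)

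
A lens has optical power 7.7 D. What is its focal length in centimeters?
f = 1/P = 12.99 cm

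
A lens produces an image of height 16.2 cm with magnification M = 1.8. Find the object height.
ho = |hi|/|M| = 9 cm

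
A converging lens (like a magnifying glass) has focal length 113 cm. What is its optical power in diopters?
P = 1/f = 0.885 D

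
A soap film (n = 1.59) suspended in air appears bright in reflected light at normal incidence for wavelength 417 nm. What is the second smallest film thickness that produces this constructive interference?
2nt = (m − ½)λ with m = 2 → t = (m − ½)λ/(2n) = 196.7 nm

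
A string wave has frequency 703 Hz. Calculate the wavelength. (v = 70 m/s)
λ = v/f = 0.09957 m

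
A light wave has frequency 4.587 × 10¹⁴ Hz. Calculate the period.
T = 1/f = 2.180 × 10⁻¹⁵ s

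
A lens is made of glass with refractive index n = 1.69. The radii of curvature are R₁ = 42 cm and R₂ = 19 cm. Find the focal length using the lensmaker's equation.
1/f = (n − 1)(1/R₁ − 1/R₂) → f = -50.28 cm (diverging lens)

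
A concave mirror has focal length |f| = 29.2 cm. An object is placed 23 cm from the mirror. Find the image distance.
f = +29.2 cm (concave); 1/di = 1/f − 1/do → di = -108.3 cm (virtual image, behind mirror)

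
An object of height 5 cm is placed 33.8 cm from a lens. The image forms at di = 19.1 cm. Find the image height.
hi = (-di/do) × ho = -2.825 cm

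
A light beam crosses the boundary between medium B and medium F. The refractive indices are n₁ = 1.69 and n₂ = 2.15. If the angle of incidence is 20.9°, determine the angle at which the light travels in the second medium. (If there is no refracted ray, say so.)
sin θ₂ = (n₁/n₂)·sin θ₁ = 0.2804 → θ₂ = 16.28°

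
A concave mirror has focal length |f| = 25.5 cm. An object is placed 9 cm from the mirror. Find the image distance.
f = +25.5 cm (concave); 1/di = 1/f − 1/do → di = -13.91 cm (virtual image, behind mirror)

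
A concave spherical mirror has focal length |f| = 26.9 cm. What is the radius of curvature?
R = 2|f| = 53.8 cm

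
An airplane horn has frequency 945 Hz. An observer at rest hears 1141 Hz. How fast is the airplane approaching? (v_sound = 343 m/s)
v_s = v·(1 − f/f_obs) = 58.92 m/s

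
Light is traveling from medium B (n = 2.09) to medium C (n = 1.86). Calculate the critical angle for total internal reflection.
θc = arcsin(n₂/n₁) = 62.87°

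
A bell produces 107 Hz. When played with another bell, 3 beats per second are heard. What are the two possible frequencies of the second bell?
f₂ = 107 ± 3 Hz → 110 Hz or 104 Hz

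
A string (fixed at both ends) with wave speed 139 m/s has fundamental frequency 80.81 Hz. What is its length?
L = v/(2f₁) = 0.86 m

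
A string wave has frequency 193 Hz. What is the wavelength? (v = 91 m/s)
λ = v/f = 0.4715 m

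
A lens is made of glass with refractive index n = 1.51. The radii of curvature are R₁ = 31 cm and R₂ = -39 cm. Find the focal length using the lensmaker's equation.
1/f = (n − 1)(1/R₁ − 1/R₂) → f = 33.87 cm (converging lens)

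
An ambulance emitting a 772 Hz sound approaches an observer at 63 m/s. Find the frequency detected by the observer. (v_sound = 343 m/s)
f_obs = f·v/(v − v_s) = 945.7 Hz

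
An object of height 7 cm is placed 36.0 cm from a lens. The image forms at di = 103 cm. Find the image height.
hi = (-di/do) × ho = -20.03 cm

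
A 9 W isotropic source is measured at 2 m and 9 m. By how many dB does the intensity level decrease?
Δβ = 20·log₁₀(r₂/r₁) = 13.06 dB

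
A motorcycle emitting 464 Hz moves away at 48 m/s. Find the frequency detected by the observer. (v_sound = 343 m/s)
f_obs = f·v/(v + v_s) = 407 Hz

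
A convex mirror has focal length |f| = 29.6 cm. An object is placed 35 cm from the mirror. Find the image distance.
f = −29.6 cm (convex); 1/di = 1/f − 1/do → di = -16.04 cm (virtual image, behind mirror)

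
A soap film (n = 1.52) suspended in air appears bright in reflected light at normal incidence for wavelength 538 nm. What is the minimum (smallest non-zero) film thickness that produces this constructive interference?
2nt = (m − ½)λ with m = 1 → t = (m − ½)λ/(2n) = 88.49 nm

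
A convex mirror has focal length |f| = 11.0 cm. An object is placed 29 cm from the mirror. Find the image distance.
f = −11.0 cm (convex); 1/di = 1/f − 1/do → di = -7.975 cm (virtual image, behind mirror)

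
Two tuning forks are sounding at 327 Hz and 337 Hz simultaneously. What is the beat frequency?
10 Hz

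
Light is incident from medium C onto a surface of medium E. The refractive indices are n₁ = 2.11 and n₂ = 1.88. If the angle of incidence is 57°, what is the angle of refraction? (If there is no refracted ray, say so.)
sin θ₂ = (n₁/n₂)·sin θ₁ = 0.9413 → θ₂ = 70.27°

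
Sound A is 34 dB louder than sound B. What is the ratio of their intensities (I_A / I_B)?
I_A/I_B = 10^(Δβ/10) = 2512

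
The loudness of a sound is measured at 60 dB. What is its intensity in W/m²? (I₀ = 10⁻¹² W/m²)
I = I₀·10^(β/10) = 1.00 × 10⁻⁶ W/m²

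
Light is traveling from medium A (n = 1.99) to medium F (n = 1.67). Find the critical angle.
θc = arcsin(n₂/n₁) = 57.06°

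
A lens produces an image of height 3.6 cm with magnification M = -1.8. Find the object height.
ho = |hi|/|M| = 2 cm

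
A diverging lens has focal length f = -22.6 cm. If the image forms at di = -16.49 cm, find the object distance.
1/do = 1/f − 1/di → do = 60.99 cm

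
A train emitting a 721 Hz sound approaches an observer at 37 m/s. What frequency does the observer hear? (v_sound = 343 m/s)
f_obs = f·v/(v − v_s) = 808.2 Hz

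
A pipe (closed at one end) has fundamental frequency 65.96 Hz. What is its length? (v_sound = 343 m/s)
L = v/(4f₁) = 1.3 m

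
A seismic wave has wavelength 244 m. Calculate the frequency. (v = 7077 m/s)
f = v/λ = 29 Hz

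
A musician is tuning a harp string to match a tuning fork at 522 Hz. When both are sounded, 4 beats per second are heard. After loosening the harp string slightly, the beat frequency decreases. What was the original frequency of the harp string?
526 Hz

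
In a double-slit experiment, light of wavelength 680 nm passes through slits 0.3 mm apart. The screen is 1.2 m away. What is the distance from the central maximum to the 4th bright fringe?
y = mλL/d = 10.88 mm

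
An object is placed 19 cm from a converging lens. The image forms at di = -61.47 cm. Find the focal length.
1/f = 1/do + 1/di → f = 27.5 cm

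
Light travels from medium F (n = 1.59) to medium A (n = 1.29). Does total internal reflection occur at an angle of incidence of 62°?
θc = arcsin(n₂/n₁) = 54.23°; 62° > θc, so yes — total internal reflection.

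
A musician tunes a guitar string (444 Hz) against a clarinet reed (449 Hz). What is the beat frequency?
5 Hz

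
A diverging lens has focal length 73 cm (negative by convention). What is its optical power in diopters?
P = 1/f = -1.37 D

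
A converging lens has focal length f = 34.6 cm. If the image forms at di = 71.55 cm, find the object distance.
1/do = 1/f − 1/di → do = 67 cm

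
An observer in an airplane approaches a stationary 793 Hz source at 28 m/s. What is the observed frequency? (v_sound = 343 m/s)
f_obs = f·(v + v_o)/v = 857.7 Hz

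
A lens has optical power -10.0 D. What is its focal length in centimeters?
f = 1/P = -10 cm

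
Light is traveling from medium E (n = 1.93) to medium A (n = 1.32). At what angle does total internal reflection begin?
θc = arcsin(n₂/n₁) = 43.15°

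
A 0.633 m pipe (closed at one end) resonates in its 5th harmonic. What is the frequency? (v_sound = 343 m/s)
fₙ = nv/(4L) = 677.3 Hz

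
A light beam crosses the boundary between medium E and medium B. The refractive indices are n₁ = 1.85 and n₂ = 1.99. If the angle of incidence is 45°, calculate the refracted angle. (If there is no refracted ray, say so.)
sin θ₂ = (n₁/n₂)·sin θ₁ = 0.6574 → θ₂ = 41.1°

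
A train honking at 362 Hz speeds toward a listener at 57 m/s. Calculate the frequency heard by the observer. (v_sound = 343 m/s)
f_obs = f·v/(v − v_s) = 434.1 Hz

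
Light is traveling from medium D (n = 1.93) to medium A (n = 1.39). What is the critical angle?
θc = arcsin(n₂/n₁) = 46.07°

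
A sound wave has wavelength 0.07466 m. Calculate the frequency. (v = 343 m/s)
f = v/λ = 4594 Hz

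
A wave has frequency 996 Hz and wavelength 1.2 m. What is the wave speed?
v = fλ = 1195 m/s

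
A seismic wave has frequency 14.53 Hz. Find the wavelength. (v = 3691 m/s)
λ = v/f = 254 m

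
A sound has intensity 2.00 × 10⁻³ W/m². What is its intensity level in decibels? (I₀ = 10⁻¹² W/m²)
β = 10·log₁₀(I/I₀) = 93.01 dB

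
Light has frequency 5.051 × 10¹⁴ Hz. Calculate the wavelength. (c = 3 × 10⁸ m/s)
λ = c/f = 593.9 nm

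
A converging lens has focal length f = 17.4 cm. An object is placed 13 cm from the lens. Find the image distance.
1/di = 1/f − 1/do → di = -51.41 cm (virtual image)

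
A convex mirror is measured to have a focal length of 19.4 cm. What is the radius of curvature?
R = 2|f| = 38.8 cm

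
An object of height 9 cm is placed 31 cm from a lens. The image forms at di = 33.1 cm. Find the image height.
hi = (-di/do) × ho = -9.61 cm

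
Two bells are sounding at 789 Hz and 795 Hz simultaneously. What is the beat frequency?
6 Hz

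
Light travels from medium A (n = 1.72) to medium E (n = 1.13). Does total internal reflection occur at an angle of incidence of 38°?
θc = arcsin(n₂/n₁) = 41.07°; 38° < θc, so no — the ray refracts.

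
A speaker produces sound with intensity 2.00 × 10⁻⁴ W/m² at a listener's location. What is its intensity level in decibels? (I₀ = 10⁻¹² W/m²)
β = 10·log₁₀(I/I₀) = 83.01 dB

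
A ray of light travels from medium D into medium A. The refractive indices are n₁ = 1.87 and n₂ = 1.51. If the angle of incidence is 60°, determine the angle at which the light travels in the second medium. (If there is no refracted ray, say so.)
sin θ₂ = (n₁/n₂)·sin θ₁ = 1.072 > 1, so there is no refracted ray — the light undergoes total internal reflection.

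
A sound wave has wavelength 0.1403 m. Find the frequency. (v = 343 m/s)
f = v/λ = 2445 Hz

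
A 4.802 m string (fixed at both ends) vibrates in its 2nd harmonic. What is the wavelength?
λₙ = 2L/n = 4.802 m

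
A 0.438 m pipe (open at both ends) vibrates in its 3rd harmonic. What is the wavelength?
λₙ = 2L/n = 0.292 m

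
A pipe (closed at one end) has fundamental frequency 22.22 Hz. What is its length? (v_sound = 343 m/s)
L = v/(4f₁) = 3.859 m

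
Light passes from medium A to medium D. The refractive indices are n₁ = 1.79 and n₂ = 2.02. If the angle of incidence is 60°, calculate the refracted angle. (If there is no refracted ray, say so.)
sin θ₂ = (n₁/n₂)·sin θ₁ = 0.7674 → θ₂ = 50.12°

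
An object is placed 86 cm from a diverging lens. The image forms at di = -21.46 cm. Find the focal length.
1/f = 1/do + 1/di → f = -28.6 cm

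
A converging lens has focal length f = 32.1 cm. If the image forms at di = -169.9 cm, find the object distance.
1/do = 1/f − 1/di → do = 27 cm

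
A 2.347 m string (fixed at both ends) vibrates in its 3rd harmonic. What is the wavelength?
λₙ = 2L/n = 1.565 m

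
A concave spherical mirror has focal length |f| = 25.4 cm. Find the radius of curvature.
R = 2|f| = 50.8 cm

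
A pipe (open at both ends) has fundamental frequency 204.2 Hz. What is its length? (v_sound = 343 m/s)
L = v/(2f₁) = 0.8399 m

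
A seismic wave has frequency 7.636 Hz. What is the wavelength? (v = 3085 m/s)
λ = v/f = 404 m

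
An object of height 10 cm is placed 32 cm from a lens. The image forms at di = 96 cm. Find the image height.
hi = (-di/do) × ho = -30 cm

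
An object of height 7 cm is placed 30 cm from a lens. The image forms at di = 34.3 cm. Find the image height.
hi = (-di/do) × ho = -8.003 cm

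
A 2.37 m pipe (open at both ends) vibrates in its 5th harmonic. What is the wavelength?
λₙ = 2L/n = 0.948 m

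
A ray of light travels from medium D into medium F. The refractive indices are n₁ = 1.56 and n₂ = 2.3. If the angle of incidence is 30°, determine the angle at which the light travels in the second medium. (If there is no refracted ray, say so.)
sin θ₂ = (n₁/n₂)·sin θ₁ = 0.3391 → θ₂ = 19.82°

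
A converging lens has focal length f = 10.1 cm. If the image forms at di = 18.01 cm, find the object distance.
1/do = 1/f − 1/di → do = 23 cm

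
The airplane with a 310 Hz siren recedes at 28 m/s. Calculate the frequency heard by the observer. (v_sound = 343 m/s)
f_obs = f·v/(v + v_s) = 286.6 Hz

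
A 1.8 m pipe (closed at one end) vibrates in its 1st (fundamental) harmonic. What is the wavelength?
λₙ = 4L/n = 7.2 m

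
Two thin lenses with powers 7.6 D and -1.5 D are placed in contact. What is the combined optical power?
P_total = P₁ + P₂ = 6.1 D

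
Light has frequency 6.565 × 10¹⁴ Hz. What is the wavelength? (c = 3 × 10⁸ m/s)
λ = c/f = 457 nm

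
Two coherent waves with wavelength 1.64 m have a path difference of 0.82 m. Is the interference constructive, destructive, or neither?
destructive — path difference = 0.5λ, an odd multiple of λ/2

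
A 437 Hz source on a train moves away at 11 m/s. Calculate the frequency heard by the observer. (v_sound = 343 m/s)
f_obs = f·v/(v + v_s) = 423.4 Hz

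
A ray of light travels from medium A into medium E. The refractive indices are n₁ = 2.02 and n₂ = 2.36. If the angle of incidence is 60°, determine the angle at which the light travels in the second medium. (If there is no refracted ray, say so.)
sin θ₂ = (n₁/n₂)·sin θ₁ = 0.7413 → θ₂ = 47.84°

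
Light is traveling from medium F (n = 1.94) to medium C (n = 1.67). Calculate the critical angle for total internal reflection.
θc = arcsin(n₂/n₁) = 59.41°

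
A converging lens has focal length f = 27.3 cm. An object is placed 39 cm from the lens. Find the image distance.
1/di = 1/f − 1/do → di = 91 cm (real image)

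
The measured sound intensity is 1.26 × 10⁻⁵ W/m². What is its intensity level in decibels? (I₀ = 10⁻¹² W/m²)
β = 10·log₁₀(I/I₀) = 71 dB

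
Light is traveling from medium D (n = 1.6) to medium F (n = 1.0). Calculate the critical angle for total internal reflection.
θc = arcsin(n₂/n₁) = 38.68°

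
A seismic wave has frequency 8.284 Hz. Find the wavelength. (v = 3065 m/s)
λ = v/f = 370 m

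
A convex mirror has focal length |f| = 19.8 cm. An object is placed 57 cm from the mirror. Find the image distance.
f = −19.8 cm (convex); 1/di = 1/f − 1/do → di = -14.7 cm (virtual image, behind mirror)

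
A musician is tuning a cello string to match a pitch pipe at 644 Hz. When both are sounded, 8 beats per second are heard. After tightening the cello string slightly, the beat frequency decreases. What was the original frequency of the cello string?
636 Hz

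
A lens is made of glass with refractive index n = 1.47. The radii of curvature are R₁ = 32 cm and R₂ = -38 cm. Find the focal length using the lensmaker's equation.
1/f = (n − 1)(1/R₁ − 1/R₂) → f = 36.96 cm (converging lens)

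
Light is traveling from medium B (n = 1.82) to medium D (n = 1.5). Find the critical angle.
θc = arcsin(n₂/n₁) = 55.51°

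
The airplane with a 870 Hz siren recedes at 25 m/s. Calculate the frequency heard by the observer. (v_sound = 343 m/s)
f_obs = f·v/(v + v_s) = 810.9 Hz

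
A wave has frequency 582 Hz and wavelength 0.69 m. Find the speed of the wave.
v = fλ = 401.6 m/s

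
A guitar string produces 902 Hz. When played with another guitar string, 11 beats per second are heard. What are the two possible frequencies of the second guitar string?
f₂ = 902 ± 11 Hz → 913 Hz or 891 Hz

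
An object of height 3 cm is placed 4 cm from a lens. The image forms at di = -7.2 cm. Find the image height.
hi = (-di/do) × ho = 5.4 cm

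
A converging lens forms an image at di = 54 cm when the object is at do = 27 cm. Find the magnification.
M = −di/do = -2 (inverted image)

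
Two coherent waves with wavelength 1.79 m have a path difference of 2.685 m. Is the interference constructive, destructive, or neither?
destructive — path difference = 1.5λ, an odd multiple of λ/2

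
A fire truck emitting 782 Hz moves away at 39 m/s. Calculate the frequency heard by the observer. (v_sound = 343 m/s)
f_obs = f·v/(v + v_s) = 702.2 Hz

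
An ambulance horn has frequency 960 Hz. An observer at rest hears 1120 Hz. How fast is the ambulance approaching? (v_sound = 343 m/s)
v_s = v·(1 − f/f_obs) = 49 m/s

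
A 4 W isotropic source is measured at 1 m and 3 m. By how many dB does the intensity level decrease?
Δβ = 20·log₁₀(r₂/r₁) = 9.542 dB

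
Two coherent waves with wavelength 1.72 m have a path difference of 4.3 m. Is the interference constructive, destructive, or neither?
destructive — path difference = 2.5λ, an odd multiple of λ/2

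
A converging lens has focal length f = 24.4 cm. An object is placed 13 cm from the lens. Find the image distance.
1/di = 1/f − 1/do → di = -27.82 cm (virtual image)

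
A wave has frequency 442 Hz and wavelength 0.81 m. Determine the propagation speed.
v = fλ = 358 m/s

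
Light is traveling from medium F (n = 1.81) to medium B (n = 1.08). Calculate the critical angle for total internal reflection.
θc = arcsin(n₂/n₁) = 36.63°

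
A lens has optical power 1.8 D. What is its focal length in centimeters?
f = 1/P = 55.56 cm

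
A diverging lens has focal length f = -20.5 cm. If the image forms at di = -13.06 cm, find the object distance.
1/do = 1/f − 1/di → do = 35.99 cm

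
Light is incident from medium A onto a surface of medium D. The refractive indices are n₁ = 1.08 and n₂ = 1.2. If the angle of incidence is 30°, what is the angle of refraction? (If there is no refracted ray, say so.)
sin θ₂ = (n₁/n₂)·sin θ₁ = 0.45 → θ₂ = 26.74°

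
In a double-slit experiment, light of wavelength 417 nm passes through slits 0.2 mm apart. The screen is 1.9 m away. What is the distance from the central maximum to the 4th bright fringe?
y = mλL/d = 15.85 mm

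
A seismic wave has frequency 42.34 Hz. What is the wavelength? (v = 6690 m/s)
λ = v/f = 158 m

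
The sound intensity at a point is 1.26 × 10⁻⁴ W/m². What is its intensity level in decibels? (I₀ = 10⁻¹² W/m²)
β = 10·log₁₀(I/I₀) = 81 dB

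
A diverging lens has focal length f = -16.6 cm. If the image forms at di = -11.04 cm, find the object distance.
1/do = 1/f − 1/di → do = 32.96 cm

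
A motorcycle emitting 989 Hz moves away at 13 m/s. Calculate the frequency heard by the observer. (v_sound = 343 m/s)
f_obs = f·v/(v + v_s) = 952.9 Hz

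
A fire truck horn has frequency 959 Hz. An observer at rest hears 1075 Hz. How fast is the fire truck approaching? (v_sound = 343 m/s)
v_s = v·(1 − f/f_obs) = 37.01 m/s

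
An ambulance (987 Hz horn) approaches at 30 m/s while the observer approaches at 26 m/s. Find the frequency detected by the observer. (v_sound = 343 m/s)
f_obs = f·(v + v_o)/(v − v_s) = 1164 Hz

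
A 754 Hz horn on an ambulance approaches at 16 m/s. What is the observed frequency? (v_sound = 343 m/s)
f_obs = f·v/(v − v_s) = 790.9 Hz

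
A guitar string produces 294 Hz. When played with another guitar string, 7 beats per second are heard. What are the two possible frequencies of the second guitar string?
f₂ = 294 ± 7 Hz → 301 Hz or 287 Hz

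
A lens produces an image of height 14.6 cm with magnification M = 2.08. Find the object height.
ho = |hi|/|M| = 7.019 cm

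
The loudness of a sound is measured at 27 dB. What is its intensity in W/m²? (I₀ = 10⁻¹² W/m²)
I = I₀·10^(β/10) = 5.01 × 10⁻¹⁰ W/m²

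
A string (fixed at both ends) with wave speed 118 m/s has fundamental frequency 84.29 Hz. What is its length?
L = v/(2f₁) = 0.7 m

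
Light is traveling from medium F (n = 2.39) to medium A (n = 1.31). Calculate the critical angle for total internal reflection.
θc = arcsin(n₂/n₁) = 33.24°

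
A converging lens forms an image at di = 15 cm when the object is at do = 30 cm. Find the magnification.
M = −di/do = -0.5 (inverted image)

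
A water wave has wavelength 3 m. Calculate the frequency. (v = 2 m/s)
f = v/λ = 0.6667 Hz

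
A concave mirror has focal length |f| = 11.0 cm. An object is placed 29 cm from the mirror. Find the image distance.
f = +11.0 cm (concave); 1/di = 1/f − 1/do → di = 17.72 cm (real image, in front of mirror)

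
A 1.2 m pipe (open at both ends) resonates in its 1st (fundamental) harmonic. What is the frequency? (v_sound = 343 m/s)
fₙ = nv/(2L) = 142.9 Hz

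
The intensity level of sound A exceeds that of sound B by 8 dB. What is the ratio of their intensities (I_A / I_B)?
I_A/I_B = 10^(Δβ/10) = 6.31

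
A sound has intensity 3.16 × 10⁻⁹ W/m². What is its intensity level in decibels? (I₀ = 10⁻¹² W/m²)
β = 10·log₁₀(I/I₀) = 35 dB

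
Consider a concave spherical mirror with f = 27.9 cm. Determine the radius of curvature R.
R = 2|f| = 55.8 cm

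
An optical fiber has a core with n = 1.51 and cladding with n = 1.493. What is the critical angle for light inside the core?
θc = arcsin(n_cladding/n_core) = 81.39°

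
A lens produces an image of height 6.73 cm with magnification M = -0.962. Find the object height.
ho = |hi|/|M| = 6.996 cm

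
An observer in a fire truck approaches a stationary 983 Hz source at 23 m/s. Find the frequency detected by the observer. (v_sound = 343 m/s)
f_obs = f·(v + v_o)/v = 1049 Hz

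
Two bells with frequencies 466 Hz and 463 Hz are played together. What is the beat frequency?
3 Hz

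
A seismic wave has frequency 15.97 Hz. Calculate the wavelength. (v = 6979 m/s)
λ = v/f = 437 m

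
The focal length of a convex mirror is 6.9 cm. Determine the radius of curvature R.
R = 2|f| = 13.8 cm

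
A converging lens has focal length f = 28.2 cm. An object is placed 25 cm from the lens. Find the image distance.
1/di = 1/f − 1/do → di = -220.3 cm (virtual image)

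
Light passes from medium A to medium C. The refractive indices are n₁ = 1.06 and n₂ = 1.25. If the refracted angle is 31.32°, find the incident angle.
sin θ₁ = (n₂/n₁)·sin θ₂ → θ₁ = 37.81°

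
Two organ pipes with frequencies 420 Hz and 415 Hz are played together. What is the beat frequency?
5 Hz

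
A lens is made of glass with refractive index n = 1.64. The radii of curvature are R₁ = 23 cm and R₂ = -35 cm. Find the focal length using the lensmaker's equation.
1/f = (n − 1)(1/R₁ − 1/R₂) → f = 21.69 cm (converging lens)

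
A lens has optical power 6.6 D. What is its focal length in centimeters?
f = 1/P = 15.15 cm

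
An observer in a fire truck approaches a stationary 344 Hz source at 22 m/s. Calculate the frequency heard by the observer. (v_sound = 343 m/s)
f_obs = f·(v + v_o)/v = 366.1 Hz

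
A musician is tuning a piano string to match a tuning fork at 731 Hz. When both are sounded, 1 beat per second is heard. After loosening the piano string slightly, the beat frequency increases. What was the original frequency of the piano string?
730 Hz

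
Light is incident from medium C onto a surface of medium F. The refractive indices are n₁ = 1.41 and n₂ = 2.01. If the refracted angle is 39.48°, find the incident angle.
sin θ₁ = (n₂/n₁)·sin θ₂ → θ₁ = 65.01°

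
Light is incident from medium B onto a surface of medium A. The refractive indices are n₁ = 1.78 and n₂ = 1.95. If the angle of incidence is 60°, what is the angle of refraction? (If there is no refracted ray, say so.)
sin θ₂ = (n₁/n₂)·sin θ₁ = 0.7905 → θ₂ = 52.23°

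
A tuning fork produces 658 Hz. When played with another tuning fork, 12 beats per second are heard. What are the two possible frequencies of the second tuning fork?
f₂ = 658 ± 12 Hz → 670 Hz or 646 Hz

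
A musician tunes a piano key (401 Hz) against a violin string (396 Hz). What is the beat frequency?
5 Hz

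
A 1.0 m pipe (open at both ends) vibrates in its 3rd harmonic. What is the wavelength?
λₙ = 2L/n = 0.6667 m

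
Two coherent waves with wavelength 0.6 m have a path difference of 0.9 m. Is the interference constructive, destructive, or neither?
destructive — path difference = 1.5λ, an odd multiple of λ/2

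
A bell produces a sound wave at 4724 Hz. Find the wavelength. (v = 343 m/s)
λ = v/f = 0.07261 m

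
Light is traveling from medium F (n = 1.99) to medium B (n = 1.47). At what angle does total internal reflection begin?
θc = arcsin(n₂/n₁) = 47.62°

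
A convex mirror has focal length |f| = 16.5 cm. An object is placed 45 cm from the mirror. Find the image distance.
f = −16.5 cm (convex); 1/di = 1/f − 1/do → di = -12.07 cm (virtual image, behind mirror)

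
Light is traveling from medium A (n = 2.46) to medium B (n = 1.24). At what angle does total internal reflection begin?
θc = arcsin(n₂/n₁) = 30.27°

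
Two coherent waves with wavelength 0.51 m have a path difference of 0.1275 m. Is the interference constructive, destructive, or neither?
neither (partial) — path difference = 0.25λ, neither a whole number of wavelengths nor an odd multiple of λ/2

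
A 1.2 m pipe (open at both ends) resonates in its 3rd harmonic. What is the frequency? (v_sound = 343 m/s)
fₙ = nv/(2L) = 428.8 Hz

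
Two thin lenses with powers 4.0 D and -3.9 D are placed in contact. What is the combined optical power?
P_total = P₁ + P₂ = 0.1 D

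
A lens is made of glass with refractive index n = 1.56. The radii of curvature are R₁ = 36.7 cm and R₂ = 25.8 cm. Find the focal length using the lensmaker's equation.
1/f = (n − 1)(1/R₁ − 1/R₂) → f = -155.1 cm (diverging lens)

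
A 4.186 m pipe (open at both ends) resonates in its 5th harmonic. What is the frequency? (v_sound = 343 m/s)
fₙ = nv/(2L) = 204.8 Hz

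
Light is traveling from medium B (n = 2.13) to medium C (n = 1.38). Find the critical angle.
θc = arcsin(n₂/n₁) = 40.38°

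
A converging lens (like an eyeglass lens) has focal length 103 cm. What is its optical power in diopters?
P = 1/f = 0.9709 D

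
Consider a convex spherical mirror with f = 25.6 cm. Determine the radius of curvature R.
R = 2|f| = 51.2 cm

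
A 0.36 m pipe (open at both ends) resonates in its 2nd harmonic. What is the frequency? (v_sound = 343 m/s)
fₙ = nv/(2L) = 952.8 Hz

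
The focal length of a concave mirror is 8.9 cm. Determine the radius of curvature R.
R = 2|f| = 17.8 cm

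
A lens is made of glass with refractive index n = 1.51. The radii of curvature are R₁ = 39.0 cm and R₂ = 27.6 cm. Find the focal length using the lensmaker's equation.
1/f = (n − 1)(1/R₁ − 1/R₂) → f = -185.1 cm (diverging lens)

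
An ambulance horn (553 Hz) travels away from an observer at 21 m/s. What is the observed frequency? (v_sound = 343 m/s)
f_obs = f·v/(v + v_s) = 521.1 Hz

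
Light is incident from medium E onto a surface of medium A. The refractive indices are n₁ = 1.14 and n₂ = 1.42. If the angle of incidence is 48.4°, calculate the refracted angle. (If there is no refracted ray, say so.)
sin θ₂ = (n₁/n₂)·sin θ₁ = 0.6003 → θ₂ = 36.89°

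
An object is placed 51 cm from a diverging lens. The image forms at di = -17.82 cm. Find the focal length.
1/f = 1/do + 1/di → f = -27.39 cm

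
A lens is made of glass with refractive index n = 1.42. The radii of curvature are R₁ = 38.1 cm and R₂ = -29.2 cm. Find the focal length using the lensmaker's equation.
1/f = (n − 1)(1/R₁ − 1/R₂) → f = 39.36 cm (converging lens)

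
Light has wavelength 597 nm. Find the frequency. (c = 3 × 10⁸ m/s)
f = c/λ = 5.025 × 10¹⁴ Hz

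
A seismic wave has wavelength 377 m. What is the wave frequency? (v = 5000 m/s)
f = v/λ = 13.26 Hz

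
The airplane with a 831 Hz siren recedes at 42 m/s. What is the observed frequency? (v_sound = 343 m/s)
f_obs = f·v/(v + v_s) = 740.3 Hz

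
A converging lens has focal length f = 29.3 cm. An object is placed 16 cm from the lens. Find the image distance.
1/di = 1/f − 1/do → di = -35.25 cm (virtual image)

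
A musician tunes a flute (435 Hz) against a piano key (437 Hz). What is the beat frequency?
2 Hz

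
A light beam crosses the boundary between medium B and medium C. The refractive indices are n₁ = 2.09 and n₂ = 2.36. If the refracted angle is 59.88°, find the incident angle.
sin θ₁ = (n₂/n₁)·sin θ₂ → θ₁ = 77.61°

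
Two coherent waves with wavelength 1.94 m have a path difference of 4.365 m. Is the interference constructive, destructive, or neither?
neither (partial) — path difference = 2.25λ, neither a whole number of wavelengths nor an odd multiple of λ/2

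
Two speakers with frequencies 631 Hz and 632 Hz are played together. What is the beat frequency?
1 Hz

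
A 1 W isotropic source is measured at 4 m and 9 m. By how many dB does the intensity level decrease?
Δβ = 20·log₁₀(r₂/r₁) = 7.044 dB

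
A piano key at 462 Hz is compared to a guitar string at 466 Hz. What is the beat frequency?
4 Hz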